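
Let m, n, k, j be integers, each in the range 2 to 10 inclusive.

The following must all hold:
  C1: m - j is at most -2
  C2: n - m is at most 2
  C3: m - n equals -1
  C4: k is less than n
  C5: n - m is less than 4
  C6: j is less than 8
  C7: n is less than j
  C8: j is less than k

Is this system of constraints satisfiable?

Constraints 4, 7, and 8 give j < k, k < n, n < j. Chaining: j < k < n < j, which forces j < j — impossible.

Unsatisfiable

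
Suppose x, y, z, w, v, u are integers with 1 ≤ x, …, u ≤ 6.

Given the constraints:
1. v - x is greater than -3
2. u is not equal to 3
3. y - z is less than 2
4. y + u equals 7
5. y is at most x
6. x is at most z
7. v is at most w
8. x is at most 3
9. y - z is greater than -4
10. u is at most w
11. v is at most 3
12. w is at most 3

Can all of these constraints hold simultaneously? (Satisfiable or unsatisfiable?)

Unsatisfiable

From constraints 5 and 8: y ≤ x ≤ 3. From constraints 10 and 12: u ≤ w ≤ 3. Hence y + u ≤ 6. But constraint 4 requires y + u = 7, and 7 > 6. Contradiction.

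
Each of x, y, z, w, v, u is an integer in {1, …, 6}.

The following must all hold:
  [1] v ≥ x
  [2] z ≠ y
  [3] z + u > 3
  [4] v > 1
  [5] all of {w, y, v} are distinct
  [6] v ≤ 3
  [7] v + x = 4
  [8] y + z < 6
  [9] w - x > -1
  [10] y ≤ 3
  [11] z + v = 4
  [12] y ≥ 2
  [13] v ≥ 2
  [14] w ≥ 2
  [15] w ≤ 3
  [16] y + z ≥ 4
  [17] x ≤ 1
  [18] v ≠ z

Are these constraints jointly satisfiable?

Constraints 6, 10, 12, 13, 14, and 15 confine each of w, y, v to the 2 values {2, 3}.
Constraint 5 requires all 3 of them to be distinct, but only 2 values are available — impossible by the pigeonhole principle.

Unsatisfiable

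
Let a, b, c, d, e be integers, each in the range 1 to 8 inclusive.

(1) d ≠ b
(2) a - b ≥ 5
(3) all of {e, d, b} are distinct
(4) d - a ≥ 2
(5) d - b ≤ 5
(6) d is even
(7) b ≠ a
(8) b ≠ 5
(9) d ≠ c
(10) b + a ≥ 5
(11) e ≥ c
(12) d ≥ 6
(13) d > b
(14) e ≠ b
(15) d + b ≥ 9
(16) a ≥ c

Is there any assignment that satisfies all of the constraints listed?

Constraints 2, 4, and 5 give a − b ≥ 5, b − d ≥ -5, d − a ≥ 2.
Adding all 3 inequalities: the left sides telescope to 0, and the right sides sum to 5 + (-5) + 2 = 2. So 0 ≥ 2, which is false.

Unsatisfiable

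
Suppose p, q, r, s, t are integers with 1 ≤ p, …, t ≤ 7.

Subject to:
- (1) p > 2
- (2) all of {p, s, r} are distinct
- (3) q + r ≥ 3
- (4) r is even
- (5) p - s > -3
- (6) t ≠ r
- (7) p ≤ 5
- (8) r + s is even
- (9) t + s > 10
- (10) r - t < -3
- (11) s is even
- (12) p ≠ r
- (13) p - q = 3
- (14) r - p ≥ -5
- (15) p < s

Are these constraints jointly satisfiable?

The assignment p = 4, q = 1, r = 2, s = 6, t = 6 works:
  constraint 3 holds since q + r = 3.
  constraint 5 holds since p - s = -2.
  constraint 9 holds since t + s = 12.
The rest check out directly.

Satisfiable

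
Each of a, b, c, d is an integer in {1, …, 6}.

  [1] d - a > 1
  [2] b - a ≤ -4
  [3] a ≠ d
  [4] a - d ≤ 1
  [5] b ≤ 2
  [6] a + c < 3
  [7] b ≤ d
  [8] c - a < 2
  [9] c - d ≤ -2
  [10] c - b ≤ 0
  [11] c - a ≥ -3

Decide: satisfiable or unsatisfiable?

Constraints 2, 10, and 11 give a − b ≥ 4, b − c ≥ 0, c − a ≥ -3.
Adding all 3 inequalities: the left sides telescope to 0, and the right sides sum to 4 + 0 + (-3) = 1. So 0 ≥ 1, which is false.

Unsatisfiable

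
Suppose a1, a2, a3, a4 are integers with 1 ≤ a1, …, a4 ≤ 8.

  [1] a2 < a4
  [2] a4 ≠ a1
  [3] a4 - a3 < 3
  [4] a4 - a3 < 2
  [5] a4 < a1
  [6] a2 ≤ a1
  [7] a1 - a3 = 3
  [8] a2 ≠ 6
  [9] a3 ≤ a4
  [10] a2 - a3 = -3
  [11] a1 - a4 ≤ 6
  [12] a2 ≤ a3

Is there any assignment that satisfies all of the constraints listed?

Try a1 = 8, a2 = 2, a3 = 5, a4 = 5.
Check constraint 3: a4 - a3 = 0; constraint 4: a4 - a3 = 0; constraint 7: a1 - a3 = 3. The remaining constraints are straightforward to verify.

Satisfiable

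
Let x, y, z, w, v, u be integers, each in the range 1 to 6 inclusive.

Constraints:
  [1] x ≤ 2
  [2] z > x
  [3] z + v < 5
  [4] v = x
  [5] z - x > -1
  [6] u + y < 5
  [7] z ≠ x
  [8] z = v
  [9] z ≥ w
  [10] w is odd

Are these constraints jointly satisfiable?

From constraints 4 and 8, z = v = x, so z = x. But constraint 7 says z ≠ x. Contradiction.

Unsatisfiable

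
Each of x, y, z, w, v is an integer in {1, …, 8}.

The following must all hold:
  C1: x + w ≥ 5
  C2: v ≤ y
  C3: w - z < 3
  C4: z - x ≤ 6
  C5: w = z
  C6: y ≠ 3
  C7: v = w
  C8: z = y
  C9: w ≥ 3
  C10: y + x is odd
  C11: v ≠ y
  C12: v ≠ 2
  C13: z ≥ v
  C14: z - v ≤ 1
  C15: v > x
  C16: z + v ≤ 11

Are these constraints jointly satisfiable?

From constraints 5, 7, and 8, v = w = z = y, so v = y. But constraint 11 says v ≠ y. Contradiction.

Unsatisfiable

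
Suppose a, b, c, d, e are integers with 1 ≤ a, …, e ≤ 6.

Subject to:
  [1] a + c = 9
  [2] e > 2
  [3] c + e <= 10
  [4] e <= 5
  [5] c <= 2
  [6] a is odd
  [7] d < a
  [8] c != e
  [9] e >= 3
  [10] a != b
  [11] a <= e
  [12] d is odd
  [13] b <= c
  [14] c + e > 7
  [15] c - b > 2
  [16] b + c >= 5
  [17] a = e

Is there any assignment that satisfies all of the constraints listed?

Unsatisfiable

From constraints 4 and 11: a ≤ e ≤ 5. From constraint 5: c ≤ 2. Hence a + c ≤ 7. But constraint 1 requires a + c = 9, and 9 > 7. Contradiction.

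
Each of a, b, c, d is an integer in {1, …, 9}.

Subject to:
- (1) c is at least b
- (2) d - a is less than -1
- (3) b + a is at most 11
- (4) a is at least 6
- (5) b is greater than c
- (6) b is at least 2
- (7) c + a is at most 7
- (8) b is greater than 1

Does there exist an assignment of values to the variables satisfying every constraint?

Unsatisfiable

From constraints 1 and 6: c ≥ b ≥ 2. From constraint 4: a ≥ 6. Hence c + a ≥ 8. But constraint 7 requires c + a ≤ 7, and 7 < 8. Contradiction.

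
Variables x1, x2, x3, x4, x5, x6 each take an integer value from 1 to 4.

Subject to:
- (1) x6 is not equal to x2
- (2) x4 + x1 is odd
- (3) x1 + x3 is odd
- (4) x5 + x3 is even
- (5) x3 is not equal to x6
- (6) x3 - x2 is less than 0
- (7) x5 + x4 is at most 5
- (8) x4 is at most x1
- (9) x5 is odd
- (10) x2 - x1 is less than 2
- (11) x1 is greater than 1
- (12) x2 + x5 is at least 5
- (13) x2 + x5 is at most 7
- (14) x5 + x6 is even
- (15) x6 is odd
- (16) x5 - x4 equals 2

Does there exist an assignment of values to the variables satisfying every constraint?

Setting (x1, x2, x3, x4, x5, x6) = (4, 4, 1, 1, 3, 3) satisfies everything: constraint 6: x3 - x2 = -3; constraint 7: x5 + x4 = 4, and the others follow.

Satisfiable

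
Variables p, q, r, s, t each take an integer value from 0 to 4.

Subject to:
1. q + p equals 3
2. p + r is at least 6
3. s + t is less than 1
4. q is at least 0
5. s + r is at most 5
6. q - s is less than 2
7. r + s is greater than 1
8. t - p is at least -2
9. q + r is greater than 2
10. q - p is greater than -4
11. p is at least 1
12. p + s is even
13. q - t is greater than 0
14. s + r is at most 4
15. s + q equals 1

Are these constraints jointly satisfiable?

Satisfiable

Setting (p, q, r, s, t) = (2, 1, 4, 0, 0) satisfies everything: constraint 1: q + p = 3; constraint 2: p + r = 6, and the others follow.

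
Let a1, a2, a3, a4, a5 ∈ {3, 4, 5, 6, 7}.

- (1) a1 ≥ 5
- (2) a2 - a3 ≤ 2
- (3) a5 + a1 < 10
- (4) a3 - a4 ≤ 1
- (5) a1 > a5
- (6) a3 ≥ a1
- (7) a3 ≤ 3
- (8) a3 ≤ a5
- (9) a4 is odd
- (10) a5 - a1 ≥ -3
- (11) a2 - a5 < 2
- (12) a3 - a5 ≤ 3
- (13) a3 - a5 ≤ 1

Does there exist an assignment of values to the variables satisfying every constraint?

Unsatisfiable

From constraints 1 and 6: a3 ≥ a1 and a1 ≥ 5, so a3 ≥ 5. From constraint 7: a3 ≤ 3. But 3 < 5, so no value of a3 works.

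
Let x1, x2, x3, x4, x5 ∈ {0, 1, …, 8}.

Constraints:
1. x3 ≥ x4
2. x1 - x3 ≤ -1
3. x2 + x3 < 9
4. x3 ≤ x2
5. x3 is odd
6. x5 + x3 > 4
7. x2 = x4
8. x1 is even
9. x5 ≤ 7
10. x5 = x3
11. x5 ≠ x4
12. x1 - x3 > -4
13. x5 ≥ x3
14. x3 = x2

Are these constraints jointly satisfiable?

Unsatisfiable

From constraints 7, 10, and 14, x5 = x3 = x2 = x4, so x5 = x4. But constraint 11 says x5 ≠ x4. Contradiction.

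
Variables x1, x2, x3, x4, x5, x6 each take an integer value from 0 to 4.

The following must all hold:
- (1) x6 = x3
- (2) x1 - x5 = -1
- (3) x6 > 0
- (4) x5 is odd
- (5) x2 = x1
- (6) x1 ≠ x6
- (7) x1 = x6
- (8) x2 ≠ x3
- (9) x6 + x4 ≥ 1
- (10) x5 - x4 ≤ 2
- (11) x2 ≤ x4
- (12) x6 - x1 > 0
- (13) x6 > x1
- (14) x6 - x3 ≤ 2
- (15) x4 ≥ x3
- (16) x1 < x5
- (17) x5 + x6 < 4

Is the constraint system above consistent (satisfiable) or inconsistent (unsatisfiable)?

Unsatisfiable

From constraints 1, 5, and 7, x2 = x1 = x6 = x3, so x2 = x3. But constraint 8 says x2 ≠ x3. Contradiction.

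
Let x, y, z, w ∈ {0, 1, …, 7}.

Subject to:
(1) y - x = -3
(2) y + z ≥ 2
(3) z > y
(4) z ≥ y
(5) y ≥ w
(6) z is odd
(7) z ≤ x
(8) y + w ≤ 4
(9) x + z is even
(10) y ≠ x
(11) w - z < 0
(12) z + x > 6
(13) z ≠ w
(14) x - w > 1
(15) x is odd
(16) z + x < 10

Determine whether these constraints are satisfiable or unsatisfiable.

Take x = 5, y = 2, z = 3, w = 2. Then constraint 1: y - x = -3; constraint 2: y + z = 5; constraint 8: y + w = 4, and every other listed constraint is also met.

Satisfiable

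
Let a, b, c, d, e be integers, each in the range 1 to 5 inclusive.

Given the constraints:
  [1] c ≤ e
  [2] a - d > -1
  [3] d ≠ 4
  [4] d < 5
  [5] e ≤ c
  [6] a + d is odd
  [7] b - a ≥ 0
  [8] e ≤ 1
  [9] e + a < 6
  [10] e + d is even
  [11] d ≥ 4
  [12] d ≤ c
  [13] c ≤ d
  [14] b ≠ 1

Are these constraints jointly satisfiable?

From constraints 11 and 12: c ≥ d and d ≥ 4, so c ≥ 4. From constraints 1 and 8: c ≤ e and e ≤ 1, so c ≤ 1. But 1 < 4, so no value of c works.

Unsatisfiable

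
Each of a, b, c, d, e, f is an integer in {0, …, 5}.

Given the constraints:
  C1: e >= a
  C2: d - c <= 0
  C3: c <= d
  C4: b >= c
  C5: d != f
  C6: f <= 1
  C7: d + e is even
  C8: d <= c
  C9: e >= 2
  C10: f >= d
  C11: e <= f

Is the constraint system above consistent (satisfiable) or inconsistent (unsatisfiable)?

Unsatisfiable

From constraints 9 and 11: f ≥ e and e ≥ 2, so f ≥ 2. From constraint 6: f ≤ 1. But 1 < 2, so no value of f works.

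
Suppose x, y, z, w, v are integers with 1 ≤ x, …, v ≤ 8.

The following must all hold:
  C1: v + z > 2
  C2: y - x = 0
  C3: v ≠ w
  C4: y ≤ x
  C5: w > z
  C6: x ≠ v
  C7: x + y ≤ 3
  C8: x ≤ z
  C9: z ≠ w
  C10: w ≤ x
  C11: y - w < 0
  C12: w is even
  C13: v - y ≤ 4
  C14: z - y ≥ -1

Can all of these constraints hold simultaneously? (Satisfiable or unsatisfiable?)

Constraints 5, 8, and 10 give w ≤ x, x ≤ z, z < w. Chaining: w ≤ x ≤ z < w, which forces w < w — impossible.

Unsatisfiable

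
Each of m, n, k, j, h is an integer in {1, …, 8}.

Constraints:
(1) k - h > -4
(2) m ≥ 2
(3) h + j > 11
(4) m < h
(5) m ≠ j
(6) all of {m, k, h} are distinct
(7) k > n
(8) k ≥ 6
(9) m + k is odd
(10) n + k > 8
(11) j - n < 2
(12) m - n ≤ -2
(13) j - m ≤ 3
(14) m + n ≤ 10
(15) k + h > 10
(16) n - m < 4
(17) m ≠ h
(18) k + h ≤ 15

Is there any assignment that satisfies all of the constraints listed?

Satisfiable

Take m = 3, n = 5, k = 6, j = 6, h = 7. Then constraint 1: k - h = -1; constraint 3: h + j = 13; constraint 10: n + k = 11, and every other listed constraint is also met.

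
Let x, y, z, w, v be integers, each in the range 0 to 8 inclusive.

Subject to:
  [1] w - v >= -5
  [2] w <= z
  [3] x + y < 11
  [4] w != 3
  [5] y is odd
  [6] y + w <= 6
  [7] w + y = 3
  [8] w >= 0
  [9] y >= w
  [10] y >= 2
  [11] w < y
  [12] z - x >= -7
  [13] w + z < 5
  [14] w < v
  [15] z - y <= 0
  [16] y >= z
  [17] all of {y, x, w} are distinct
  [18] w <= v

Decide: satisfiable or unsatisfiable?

Setting (x, y, z, w, v) = (6, 3, 2, 0, 5) satisfies everything: constraint 1: w - v = -5; constraint 3: x + y = 9; constraint 6: y + w = 3, and the others follow.

Satisfiable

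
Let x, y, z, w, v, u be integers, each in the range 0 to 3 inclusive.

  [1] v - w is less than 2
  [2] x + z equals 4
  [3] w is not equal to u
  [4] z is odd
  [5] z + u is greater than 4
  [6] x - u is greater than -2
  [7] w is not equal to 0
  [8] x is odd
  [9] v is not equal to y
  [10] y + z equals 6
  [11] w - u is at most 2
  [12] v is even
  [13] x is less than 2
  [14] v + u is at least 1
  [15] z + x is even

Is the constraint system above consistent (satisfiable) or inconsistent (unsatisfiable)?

The assignment x = 1, y = 3, z = 3, w = 3, v = 2, u = 2 works:
  constraint 1 holds since v - w = -1.
  constraint 2 holds since x + z = 4.
  constraint 5 holds since z + u = 5.
The rest check out directly.

Satisfiable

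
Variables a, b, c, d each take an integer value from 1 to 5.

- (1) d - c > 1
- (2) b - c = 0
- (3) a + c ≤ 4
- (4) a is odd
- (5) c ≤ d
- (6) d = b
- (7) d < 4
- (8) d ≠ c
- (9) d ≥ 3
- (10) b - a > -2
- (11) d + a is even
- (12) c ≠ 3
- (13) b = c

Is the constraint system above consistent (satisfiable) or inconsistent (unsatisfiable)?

From constraints 6 and 13, d = b = c, so d = c. But constraint 8 says d ≠ c. Contradiction.

Unsatisfiable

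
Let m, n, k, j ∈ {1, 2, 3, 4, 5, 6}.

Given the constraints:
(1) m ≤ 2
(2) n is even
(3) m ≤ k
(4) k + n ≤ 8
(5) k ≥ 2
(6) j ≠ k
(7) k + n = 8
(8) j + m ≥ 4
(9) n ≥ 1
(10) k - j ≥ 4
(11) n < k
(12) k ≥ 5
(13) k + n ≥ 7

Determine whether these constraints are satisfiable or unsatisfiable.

The assignment m = 2, n = 2, k = 6, j = 2 works:
  constraint 4 holds since k + n = 8.
  constraint 7 holds since k + n = 8.
The rest check out directly.

Satisfiable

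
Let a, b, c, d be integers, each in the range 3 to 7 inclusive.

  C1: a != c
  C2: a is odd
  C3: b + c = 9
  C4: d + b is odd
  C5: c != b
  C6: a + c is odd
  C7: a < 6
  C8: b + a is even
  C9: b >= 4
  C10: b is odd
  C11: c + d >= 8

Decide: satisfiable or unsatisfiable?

Satisfiable

Take a = 5, b = 5, c = 4, d = 4. Then constraint 2: a = 5 is odd; constraint 3: b + c = 9; constraint 11: c + d = 8, and every other listed constraint is also met.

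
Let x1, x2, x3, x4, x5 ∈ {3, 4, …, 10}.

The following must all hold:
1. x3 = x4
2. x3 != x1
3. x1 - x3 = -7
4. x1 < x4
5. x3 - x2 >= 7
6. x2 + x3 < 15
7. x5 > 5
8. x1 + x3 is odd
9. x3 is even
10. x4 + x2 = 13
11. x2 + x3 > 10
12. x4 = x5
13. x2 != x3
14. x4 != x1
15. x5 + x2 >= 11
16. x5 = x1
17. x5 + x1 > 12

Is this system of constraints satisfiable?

From constraints 1, 12, and 16, x3 = x4 = x5 = x1, so x3 = x1. But constraint 2 says x3 ≠ x1. Contradiction.

Unsatisfiable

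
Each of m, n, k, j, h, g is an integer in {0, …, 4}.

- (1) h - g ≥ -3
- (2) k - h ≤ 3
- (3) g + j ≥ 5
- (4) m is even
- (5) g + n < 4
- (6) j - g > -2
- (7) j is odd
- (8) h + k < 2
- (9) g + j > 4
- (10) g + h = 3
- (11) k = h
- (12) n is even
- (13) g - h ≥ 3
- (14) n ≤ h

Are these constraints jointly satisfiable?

Satisfiable

Take m = 0, n = 0, k = 0, j = 3, h = 0, g = 3. Then constraint 1: h - g = -3; constraint 2: k - h = 0, and every other listed constraint is also met.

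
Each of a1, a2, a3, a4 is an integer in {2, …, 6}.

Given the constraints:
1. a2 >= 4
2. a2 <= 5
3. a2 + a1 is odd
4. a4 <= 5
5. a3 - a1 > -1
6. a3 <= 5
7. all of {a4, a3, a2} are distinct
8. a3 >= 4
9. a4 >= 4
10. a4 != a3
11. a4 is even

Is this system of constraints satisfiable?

Unsatisfiable

Constraints 1, 2, 4, 6, 8, and 9 confine each of a4, a3, a2 to the 2 values {4, 5}.
Constraint 7 requires all 3 of them to be distinct, but only 2 values are available — impossible by the pigeonhole principle.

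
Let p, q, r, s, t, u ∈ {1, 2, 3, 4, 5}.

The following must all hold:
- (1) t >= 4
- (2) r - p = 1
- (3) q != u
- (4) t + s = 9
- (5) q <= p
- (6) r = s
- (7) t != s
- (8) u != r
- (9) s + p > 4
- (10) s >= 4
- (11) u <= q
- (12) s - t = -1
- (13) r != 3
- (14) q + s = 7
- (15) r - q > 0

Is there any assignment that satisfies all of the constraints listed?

Satisfiable

The assignment p = 3, q = 3, r = 4, s = 4, t = 5, u = 1 works:
  constraint 2 holds since r - p = 1.
  constraint 4 holds since t + s = 9.
  constraint 9 holds since s + p = 7.
The rest check out directly.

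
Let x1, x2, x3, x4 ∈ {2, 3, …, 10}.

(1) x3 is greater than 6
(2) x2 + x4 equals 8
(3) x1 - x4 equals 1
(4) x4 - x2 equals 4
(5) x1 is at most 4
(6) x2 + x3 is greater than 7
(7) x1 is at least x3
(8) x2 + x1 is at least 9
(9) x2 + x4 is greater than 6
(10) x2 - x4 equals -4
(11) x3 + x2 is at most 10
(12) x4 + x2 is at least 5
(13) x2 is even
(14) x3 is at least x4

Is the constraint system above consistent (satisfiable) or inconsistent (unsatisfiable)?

From constraint 1: x3 ≥ 7. From constraints 5 and 7: x3 ≤ x1 and x1 ≤ 4, so x3 ≤ 4. But 4 < 7, so no value of x3 works.

Unsatisfiable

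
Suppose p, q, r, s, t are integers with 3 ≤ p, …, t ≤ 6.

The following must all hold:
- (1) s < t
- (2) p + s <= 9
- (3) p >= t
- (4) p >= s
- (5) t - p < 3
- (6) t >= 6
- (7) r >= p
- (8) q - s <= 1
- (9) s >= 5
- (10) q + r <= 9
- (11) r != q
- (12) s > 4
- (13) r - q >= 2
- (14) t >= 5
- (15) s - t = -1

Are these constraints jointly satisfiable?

From constraints 3 and 6: p ≥ t ≥ 6. From constraint 9: s ≥ 5. Hence p + s ≥ 11. But constraint 2 requires p + s ≤ 9, and 9 < 11. Contradiction.

Unsatisfiable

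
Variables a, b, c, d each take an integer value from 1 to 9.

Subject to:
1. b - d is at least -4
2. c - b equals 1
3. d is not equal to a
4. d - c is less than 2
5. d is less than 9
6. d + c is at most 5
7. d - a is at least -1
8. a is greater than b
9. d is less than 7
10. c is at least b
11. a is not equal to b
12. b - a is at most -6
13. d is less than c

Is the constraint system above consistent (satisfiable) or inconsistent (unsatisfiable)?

Unsatisfiable

Constraints 1, 7, and 12 give d − a ≥ -1, a − b ≥ 6, b − d ≥ -4.
Adding all 3 inequalities: the left sides telescope to 0, and the right sides sum to (-1) + 6 + (-4) = 1. So 0 ≥ 1, which is false.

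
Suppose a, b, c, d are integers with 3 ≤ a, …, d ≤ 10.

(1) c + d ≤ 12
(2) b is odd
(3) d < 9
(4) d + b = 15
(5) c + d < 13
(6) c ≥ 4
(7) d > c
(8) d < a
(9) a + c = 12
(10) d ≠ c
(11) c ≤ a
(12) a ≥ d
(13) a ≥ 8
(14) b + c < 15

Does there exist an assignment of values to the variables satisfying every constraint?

Satisfiable

Take a = 8, b = 9, c = 4, d = 6. Then constraint 1: c + d = 10; constraint 4: d + b = 15, and every other listed constraint is also met.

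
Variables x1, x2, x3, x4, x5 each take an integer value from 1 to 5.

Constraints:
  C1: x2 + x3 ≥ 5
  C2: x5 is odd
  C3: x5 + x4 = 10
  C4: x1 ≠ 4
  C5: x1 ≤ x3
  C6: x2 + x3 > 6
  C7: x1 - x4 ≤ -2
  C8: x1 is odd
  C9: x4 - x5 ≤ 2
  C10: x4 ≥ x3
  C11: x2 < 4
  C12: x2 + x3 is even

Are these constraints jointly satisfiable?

Satisfiable

The assignment x1 = 1, x2 = 3, x3 = 5, x4 = 5, x5 = 5 works:
  constraint 1 holds since x2 + x3 = 8.
  constraint 3 holds since x5 + x4 = 10.
The rest check out directly.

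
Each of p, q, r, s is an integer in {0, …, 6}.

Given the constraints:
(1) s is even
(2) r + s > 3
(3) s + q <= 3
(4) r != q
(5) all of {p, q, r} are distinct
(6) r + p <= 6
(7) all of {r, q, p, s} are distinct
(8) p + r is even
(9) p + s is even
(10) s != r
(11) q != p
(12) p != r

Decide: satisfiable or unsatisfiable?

Satisfiable

The assignment p = 2, q = 1, r = 4, s = 0 works:
  constraint 2 holds since r + s = 4.
  constraint 3 holds since s + q = 1.
The rest check out directly.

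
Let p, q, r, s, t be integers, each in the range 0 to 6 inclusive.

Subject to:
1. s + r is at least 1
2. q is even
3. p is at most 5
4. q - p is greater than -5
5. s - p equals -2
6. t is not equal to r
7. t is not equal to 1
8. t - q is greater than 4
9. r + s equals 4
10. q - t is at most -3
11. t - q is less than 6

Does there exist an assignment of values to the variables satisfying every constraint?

Satisfiable

Take p = 3, q = 0, r = 3, s = 1, t = 5. Then constraint 1: s + r = 4; constraint 4: q - p = -3, and every other listed constraint is also met.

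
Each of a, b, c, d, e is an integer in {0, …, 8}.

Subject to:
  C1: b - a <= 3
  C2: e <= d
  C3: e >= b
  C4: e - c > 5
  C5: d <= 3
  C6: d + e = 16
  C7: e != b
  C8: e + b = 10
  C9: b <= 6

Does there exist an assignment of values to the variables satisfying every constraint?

From constraints 2 and 5: e ≤ d ≤ 3. From constraint 9: b ≤ 6. Hence e + b ≤ 9. But constraint 8 requires e + b = 10, and 10 > 9. Contradiction.

Unsatisfiable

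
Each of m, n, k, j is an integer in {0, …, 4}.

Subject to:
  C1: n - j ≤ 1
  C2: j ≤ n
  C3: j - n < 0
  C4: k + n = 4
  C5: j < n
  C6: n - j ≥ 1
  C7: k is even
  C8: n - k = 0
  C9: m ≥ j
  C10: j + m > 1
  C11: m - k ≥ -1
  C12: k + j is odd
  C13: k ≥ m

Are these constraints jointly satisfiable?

Try m = 2, n = 2, k = 2, j = 1.
Check constraint 1: n - j = 1; constraint 3: j - n = -1; constraint 4: k + n = 4. The remaining constraints are straightforward to verify.

Satisfiable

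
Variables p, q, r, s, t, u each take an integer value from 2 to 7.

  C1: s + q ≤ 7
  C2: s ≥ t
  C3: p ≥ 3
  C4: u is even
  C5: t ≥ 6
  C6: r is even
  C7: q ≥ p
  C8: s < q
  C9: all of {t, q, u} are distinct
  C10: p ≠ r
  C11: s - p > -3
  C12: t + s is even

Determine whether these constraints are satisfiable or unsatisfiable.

From constraints 2 and 5: s ≥ t ≥ 6. From constraints 3 and 7: q ≥ p ≥ 3. Hence s + q ≥ 9. But constraint 1 requires s + q ≤ 7, and 7 < 9. Contradiction.

Unsatisfiable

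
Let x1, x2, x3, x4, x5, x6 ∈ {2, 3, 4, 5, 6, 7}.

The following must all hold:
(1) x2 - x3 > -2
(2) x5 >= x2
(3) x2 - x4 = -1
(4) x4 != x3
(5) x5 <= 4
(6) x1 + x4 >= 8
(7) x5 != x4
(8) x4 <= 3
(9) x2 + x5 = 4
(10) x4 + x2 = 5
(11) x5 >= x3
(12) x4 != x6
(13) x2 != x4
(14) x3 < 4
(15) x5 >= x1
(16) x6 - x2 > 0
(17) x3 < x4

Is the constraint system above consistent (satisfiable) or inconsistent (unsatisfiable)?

From constraints 5 and 15: x1 ≤ x5 ≤ 4. From constraint 8: x4 ≤ 3. Hence x1 + x4 ≤ 7. But constraint 6 requires x1 + x4 ≥ 8, and 8 > 7. Contradiction.

Unsatisfiable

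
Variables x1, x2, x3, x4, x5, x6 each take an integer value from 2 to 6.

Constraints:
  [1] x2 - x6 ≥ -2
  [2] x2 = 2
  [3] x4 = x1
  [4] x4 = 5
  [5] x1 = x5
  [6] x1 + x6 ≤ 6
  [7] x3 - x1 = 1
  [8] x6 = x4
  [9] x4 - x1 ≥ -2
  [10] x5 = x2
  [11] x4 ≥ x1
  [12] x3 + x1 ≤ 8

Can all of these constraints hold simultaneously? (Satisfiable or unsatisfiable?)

Constraint 4 fixes x4 = 5 and constraint 2 fixes x2 = 2. Constraints 3, 5, and 10 give x4 = x1 = x5 = x2, so x4 = x2. But 5 ≠ 2 — contradiction.

Unsatisfiable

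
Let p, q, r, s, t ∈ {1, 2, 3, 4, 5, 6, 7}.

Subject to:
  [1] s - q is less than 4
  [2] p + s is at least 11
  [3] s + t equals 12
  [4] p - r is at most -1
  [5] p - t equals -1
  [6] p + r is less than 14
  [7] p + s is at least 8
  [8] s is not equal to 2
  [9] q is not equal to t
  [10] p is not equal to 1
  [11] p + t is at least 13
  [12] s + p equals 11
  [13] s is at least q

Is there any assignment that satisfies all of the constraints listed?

Setting (p, q, r, s, t) = (6, 3, 7, 5, 7) satisfies everything: constraint 1: s - q = 2; constraint 2: p + s = 11; constraint 3: s + t = 12, and the others follow.

Satisfiable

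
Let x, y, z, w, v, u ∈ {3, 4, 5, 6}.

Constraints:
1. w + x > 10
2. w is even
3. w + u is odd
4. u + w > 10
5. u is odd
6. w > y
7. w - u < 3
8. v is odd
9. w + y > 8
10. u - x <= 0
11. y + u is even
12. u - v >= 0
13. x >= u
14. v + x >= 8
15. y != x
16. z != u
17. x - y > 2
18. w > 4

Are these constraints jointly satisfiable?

Satisfiable

Setting (x, y, z, w, v, u) = (6, 3, 3, 6, 5, 5) satisfies everything: constraint 1: w + x = 12; constraint 4: u + w = 11; constraint 7: w - u = 1, and the others follow.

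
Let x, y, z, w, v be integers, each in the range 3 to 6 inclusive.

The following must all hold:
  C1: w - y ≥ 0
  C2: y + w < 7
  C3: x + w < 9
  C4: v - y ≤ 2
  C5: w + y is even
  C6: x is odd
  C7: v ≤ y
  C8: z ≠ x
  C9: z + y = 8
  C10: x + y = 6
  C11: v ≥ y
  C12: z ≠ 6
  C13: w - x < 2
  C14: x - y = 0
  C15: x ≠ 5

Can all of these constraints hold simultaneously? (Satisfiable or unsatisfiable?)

Satisfiable

Take x = 3, y = 3, z = 5, w = 3, v = 3. Then constraint 1: w - y = 0; constraint 2: y + w = 6; constraint 3: x + w = 6, and every other listed constraint is also met.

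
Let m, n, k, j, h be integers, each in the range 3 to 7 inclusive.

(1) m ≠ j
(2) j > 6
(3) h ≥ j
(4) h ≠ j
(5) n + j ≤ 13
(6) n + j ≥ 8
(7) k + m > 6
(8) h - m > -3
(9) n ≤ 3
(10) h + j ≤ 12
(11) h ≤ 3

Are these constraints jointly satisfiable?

From constraint 9: n ≤ 3. From constraints 3 and 11: j ≤ h ≤ 3. Hence n + j ≤ 6. But constraint 6 requires n + j ≥ 8, and 8 > 6. Contradiction.

Unsatisfiable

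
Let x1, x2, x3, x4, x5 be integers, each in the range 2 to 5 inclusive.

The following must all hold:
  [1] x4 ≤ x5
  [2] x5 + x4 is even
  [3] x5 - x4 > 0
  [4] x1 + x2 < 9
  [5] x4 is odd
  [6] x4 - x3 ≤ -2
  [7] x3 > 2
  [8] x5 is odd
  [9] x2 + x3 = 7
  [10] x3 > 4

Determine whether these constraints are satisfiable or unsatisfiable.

Satisfiable

One satisfying assignment is x1 = 5, x2 = 2, x3 = 5, x4 = 3, x5 = 5.
For the less obvious constraints — constraint 3: x5 - x4 = 2; constraint 4: x1 + x2 = 7 — and the others hold by inspection.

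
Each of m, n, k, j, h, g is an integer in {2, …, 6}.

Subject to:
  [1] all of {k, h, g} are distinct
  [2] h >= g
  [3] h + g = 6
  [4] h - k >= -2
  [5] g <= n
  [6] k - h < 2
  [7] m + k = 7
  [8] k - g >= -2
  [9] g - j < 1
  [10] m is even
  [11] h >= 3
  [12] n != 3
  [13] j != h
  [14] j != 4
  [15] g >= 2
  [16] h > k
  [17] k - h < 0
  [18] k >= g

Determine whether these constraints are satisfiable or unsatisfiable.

The assignment m = 4, n = 2, k = 3, j = 3, h = 4, g = 2 works:
  constraint 3 holds since h + g = 6.
  constraint 4 holds since h - k = 1.
The rest check out directly.

Satisfiable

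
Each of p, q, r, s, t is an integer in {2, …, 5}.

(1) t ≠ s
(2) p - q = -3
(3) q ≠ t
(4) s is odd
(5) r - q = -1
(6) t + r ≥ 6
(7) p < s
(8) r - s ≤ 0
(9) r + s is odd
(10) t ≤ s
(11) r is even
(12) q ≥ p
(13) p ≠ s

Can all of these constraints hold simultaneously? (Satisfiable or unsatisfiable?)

Setting (p, q, r, s, t) = (2, 5, 4, 5, 3) satisfies everything: constraint 2: p - q = -3; constraint 5: r - q = -1, and the others follow.

Satisfiable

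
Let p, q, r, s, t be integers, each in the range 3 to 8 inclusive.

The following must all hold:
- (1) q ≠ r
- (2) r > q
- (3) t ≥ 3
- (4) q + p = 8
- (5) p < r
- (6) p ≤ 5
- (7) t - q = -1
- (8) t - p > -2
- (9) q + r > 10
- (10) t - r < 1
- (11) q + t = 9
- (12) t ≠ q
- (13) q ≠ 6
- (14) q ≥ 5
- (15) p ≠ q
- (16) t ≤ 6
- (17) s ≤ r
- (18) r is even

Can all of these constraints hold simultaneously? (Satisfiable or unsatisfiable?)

Satisfiable

Setting (p, q, r, s, t) = (3, 5, 6, 6, 4) satisfies everything: constraint 4: q + p = 8; constraint 7: t - q = -1, and the others follow.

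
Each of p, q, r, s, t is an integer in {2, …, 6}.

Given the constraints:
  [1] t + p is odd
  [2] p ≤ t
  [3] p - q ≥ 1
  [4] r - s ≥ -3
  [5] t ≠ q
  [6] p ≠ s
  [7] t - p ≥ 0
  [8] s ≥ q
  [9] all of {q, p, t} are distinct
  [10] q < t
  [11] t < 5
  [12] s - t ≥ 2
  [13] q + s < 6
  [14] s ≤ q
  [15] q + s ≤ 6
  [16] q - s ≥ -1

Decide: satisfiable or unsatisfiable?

Constraints 3, 7, 12, and 16 give q − s ≥ -1, s − t ≥ 2, t − p ≥ 0, p − q ≥ 1.
Adding all 4 inequalities: the left sides telescope to 0, and the right sides sum to (-1) + 2 + 0 + 1 = 2. So 0 ≥ 2, which is false.

Unsatisfiable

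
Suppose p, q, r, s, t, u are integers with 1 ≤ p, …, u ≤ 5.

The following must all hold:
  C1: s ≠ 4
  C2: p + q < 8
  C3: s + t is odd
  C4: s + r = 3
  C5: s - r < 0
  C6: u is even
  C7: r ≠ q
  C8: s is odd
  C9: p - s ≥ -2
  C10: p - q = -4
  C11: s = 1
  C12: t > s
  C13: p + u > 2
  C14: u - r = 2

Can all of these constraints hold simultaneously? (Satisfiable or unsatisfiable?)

The assignment p = 1, q = 5, r = 2, s = 1, t = 2, u = 4 works:
  constraint 2 holds since p + q = 6.
  constraint 4 holds since s + r = 3.
The rest check out directly.

Satisfiable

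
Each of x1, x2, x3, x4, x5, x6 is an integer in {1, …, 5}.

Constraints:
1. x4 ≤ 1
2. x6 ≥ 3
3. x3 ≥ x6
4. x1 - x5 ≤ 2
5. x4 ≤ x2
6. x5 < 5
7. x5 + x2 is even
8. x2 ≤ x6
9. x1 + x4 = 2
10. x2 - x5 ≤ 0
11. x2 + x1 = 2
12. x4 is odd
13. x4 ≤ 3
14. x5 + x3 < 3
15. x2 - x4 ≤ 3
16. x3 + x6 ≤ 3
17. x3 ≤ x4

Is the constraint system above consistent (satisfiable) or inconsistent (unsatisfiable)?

From constraints 2 and 3: x3 ≥ x6 and x6 ≥ 3, so x3 ≥ 3. From constraints 1 and 17: x3 ≤ x4 and x4 ≤ 1, so x3 ≤ 1. But 1 < 3, so no value of x3 works.

Unsatisfiable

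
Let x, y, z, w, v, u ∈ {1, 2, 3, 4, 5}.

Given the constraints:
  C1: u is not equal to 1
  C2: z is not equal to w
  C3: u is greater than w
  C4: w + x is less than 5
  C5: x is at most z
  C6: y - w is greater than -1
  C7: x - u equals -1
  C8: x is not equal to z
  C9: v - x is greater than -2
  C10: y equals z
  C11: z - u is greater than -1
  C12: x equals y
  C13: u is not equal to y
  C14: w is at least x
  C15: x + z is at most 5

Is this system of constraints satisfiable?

Unsatisfiable

From constraints 10 and 12, x = y = z, so x = z. But constraint 8 says x ≠ z. Contradiction.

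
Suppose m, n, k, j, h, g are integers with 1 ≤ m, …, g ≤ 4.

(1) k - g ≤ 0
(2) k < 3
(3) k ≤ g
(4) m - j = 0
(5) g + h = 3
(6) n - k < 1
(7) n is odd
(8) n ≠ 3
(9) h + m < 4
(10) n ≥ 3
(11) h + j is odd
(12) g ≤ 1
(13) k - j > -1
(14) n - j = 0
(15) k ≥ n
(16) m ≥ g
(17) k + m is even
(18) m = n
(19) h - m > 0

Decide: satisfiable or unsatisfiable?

Unsatisfiable

From constraints 10 and 15: k ≥ n and n ≥ 3, so k ≥ 3. From constraints 3 and 12: k ≤ g and g ≤ 1, so k ≤ 1. But 1 < 3, so no value of k works.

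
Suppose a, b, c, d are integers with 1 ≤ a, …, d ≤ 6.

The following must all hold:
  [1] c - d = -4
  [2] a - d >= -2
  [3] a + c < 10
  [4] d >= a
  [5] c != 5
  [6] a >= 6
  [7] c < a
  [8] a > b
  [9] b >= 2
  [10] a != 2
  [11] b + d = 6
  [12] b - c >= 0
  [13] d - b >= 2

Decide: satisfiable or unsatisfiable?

From constraint 9: b ≥ 2. From constraints 4 and 6: d ≥ a ≥ 6. Hence b + d ≥ 8. But constraint 11 requires b + d = 6, and 6 < 8. Contradiction.

Unsatisfiable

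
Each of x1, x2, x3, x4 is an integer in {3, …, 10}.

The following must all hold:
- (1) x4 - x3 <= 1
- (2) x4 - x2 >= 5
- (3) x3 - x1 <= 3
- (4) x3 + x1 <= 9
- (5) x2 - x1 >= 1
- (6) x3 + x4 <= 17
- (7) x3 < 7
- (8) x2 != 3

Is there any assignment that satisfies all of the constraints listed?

Constraints 1, 2, 3, and 5 give x4 − x2 ≥ 5, x2 − x1 ≥ 1, x1 − x3 ≥ -3, x3 − x4 ≥ -1.
Adding all 4 inequalities: the left sides telescope to 0, and the right sides sum to 5 + 1 + (-3) + (-1) = 2. So 0 ≥ 2, which is false.

Unsatisfiable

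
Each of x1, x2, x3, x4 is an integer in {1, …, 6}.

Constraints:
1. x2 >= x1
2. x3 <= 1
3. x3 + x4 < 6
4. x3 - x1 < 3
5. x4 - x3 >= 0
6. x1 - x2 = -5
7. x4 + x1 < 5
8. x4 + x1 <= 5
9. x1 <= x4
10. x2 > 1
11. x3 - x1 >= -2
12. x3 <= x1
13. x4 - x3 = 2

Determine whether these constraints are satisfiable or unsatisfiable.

Setting (x1, x2, x3, x4) = (1, 6, 1, 3) satisfies everything: constraint 3: x3 + x4 = 4; constraint 4: x3 - x1 = 0, and the others follow.

Satisfiable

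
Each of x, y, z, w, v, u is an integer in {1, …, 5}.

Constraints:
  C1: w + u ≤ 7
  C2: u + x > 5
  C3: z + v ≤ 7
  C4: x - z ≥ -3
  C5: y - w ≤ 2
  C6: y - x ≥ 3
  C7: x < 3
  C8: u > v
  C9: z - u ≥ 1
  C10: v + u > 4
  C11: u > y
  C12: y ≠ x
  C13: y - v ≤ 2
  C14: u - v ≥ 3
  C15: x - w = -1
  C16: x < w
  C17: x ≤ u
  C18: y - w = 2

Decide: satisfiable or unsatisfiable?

Constraints 4, 6, 9, 13, and 14 give y − x ≥ 3, x − z ≥ -3, z − u ≥ 1, u − v ≥ 3, v − y ≥ -2.
Adding all 5 inequalities: the left sides telescope to 0, and the right sides sum to 3 + (-3) + 1 + 3 + (-2) = 2. So 0 ≥ 2, which is false.

Unsatisfiable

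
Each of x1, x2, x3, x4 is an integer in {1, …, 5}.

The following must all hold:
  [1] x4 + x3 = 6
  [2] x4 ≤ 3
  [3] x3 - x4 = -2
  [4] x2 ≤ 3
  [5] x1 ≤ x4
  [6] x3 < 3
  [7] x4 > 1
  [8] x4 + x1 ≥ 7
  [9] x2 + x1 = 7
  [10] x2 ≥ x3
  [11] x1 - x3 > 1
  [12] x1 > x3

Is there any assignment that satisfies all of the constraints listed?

From constraint 4: x2 ≤ 3. From constraints 2 and 5: x1 ≤ x4 ≤ 3. Hence x2 + x1 ≤ 6. But constraint 9 requires x2 + x1 = 7, and 7 > 6. Contradiction.

Unsatisfiable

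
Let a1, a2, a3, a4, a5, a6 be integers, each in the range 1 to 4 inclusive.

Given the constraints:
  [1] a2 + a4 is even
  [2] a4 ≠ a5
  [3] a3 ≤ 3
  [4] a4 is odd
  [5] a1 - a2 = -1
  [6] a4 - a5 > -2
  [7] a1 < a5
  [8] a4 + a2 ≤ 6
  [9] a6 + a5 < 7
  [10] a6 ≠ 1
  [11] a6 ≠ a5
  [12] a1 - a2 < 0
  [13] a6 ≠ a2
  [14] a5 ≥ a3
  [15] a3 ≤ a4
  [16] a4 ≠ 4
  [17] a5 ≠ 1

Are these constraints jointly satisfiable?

Satisfiable

Setting (a1, a2, a3, a4, a5, a6) = (2, 3, 3, 3, 4, 2) satisfies everything: constraint 5: a1 - a2 = -1; constraint 6: a4 - a5 = -1; constraint 8: a4 + a2 = 6, and the others follow.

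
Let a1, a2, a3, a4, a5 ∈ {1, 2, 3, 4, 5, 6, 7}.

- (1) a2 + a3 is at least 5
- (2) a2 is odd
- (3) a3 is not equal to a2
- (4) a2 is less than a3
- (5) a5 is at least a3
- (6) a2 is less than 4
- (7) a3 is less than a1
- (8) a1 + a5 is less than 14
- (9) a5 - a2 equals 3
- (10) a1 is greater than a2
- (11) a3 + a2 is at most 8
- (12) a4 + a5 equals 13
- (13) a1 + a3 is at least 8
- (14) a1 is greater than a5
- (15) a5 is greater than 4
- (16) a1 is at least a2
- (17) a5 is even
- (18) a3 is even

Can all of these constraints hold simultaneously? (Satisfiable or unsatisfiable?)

Satisfiable

Setting (a1, a2, a3, a4, a5) = (7, 3, 4, 7, 6) satisfies everything: constraint 1: a2 + a3 = 7; constraint 8: a1 + a5 = 13; constraint 9: a5 - a2 = 3, and the others follow.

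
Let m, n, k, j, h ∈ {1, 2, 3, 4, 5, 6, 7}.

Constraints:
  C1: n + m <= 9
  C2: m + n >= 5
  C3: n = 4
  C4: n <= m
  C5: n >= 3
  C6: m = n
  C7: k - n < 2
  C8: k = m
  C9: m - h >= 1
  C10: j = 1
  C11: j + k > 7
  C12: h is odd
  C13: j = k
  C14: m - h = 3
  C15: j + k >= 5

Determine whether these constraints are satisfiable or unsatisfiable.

Constraint 10 fixes j = 1 and constraint 3 fixes n = 4. Constraints 6, 8, and 13 give j = k = m = n, so j = n. But 1 ≠ 4 — contradiction.

Unsatisfiable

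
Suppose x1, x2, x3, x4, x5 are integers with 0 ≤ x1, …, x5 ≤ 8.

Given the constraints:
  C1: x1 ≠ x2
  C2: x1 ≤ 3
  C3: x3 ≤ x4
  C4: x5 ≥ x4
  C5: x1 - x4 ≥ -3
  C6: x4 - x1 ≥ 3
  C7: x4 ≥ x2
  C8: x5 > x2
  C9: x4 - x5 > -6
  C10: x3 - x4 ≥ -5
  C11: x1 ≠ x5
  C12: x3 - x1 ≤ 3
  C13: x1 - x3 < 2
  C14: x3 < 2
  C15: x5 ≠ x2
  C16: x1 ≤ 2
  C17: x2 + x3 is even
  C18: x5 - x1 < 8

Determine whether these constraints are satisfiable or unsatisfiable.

Setting (x1, x2, x3, x4, x5) = (0, 3, 1, 3, 7) satisfies everything: constraint 5: x1 - x4 = -3; constraint 6: x4 - x1 = 3; constraint 9: x4 - x5 = -4, and the others follow.

Satisfiable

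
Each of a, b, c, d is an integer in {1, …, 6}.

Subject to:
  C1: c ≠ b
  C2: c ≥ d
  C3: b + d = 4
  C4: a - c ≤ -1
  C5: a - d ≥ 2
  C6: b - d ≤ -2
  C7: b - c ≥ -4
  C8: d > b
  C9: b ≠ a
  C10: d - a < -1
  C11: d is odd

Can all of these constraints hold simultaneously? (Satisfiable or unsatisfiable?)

Unsatisfiable

Constraints 4, 5, 6, and 7 give d − b ≥ 2, b − c ≥ -4, c − a ≥ 1, a − d ≥ 2.
Adding all 4 inequalities: the left sides telescope to 0, and the right sides sum to 2 + (-4) + 1 + 2 = 1. So 0 ≥ 1, which is false.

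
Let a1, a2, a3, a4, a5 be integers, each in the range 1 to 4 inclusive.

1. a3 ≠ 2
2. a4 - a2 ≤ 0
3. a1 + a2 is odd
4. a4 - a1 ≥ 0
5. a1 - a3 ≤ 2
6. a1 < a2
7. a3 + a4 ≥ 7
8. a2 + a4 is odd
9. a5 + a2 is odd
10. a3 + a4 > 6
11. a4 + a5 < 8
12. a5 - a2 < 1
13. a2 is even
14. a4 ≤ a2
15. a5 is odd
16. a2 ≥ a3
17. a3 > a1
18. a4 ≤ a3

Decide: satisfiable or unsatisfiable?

Take a1 = 3, a2 = 4, a3 = 4, a4 = 3, a5 = 3. Then constraint 2: a4 - a2 = -1; constraint 4: a4 - a1 = 0, and every other listed constraint is also met.

Satisfiable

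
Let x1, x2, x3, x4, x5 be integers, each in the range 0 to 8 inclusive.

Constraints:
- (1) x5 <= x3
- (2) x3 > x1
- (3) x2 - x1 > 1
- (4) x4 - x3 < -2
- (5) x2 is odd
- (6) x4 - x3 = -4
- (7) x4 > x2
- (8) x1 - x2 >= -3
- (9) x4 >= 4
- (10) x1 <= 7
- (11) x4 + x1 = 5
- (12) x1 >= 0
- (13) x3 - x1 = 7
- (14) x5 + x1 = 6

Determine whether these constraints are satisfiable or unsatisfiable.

The assignment x1 = 1, x2 = 3, x3 = 8, x4 = 4, x5 = 5 works:
  constraint 3 holds since x2 - x1 = 2.
  constraint 4 holds since x4 - x3 = -4.
The rest check out directly.

Satisfiable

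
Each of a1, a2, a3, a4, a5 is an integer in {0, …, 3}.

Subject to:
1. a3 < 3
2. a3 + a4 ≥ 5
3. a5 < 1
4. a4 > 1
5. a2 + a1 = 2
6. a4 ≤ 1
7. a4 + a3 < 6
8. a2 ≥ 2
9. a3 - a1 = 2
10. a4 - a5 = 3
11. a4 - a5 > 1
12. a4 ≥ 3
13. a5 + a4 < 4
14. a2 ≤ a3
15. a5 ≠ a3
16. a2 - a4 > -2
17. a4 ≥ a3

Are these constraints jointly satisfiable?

From constraints 8 and 14: a3 ≥ a2 and a2 ≥ 2, so a3 ≥ 2. From constraints 6 and 17: a3 ≤ a4 and a4 ≤ 1, so a3 ≤ 1. But 1 < 2, so no value of a3 works.

Unsatisfiable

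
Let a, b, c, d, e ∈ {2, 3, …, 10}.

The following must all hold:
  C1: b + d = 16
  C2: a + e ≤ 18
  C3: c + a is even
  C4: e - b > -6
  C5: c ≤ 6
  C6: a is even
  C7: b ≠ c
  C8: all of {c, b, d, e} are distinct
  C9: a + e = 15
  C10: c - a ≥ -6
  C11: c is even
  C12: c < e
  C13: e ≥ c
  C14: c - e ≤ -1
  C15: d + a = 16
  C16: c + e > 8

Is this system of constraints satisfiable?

Try a = 10, b = 10, c = 4, d = 6, e = 5.
Check constraint 1: b + d = 16; constraint 2: a + e = 15; constraint 4: e - b = -5. The remaining constraints are straightforward to verify.

Satisfiable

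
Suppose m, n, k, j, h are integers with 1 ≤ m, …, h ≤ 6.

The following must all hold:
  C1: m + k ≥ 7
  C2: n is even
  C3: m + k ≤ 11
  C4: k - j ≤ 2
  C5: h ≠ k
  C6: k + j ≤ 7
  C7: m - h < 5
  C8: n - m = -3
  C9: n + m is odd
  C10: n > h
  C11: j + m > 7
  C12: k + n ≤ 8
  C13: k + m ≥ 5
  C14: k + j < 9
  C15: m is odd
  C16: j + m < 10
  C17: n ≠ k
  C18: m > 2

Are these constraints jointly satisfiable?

The assignment m = 5, n = 2, k = 3, j = 4, h = 1 works:
  constraint 1 holds since m + k = 8.
  constraint 3 holds since m + k = 8.
  constraint 4 holds since k - j = -1.
The rest check out directly.

Satisfiable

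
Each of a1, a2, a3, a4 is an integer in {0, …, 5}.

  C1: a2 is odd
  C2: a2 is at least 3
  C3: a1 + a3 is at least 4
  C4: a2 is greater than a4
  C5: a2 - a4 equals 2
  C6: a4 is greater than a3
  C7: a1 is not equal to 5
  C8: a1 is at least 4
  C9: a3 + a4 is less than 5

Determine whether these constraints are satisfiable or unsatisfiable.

Satisfiable

Take a1 = 4, a2 = 5, a3 = 1, a4 = 3. Then constraint 3: a1 + a3 = 5; constraint 5: a2 - a4 = 2, and every other listed constraint is also met.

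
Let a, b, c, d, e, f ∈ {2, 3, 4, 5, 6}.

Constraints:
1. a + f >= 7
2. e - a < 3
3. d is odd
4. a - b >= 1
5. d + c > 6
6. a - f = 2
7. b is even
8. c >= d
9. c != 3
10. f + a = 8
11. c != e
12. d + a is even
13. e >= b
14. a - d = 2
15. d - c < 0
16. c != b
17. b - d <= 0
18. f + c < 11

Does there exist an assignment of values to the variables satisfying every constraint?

The assignment a = 5, b = 2, c = 5, d = 3, e = 6, f = 3 works:
  constraint 1 holds since a + f = 8.
  constraint 2 holds since e - a = 1.
  constraint 4 holds since a - b = 3.
The rest check out directly.

Satisfiable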